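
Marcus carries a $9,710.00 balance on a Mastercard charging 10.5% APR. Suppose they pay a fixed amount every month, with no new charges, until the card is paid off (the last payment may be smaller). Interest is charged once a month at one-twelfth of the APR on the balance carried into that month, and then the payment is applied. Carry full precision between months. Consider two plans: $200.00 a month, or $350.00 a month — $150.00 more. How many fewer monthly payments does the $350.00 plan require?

Monthly rate r = 10.5%/12 = 0.875% = 0.00875.
At $200.00/mo: n = ⌈−ln(1 − rB₀/P)/ln(1+r)⌉ = 64 payments (last $96.80); total interest = total paid − $9,710.00 = $2,986.80.
At $350.00/mo: 32 payments (last $321.18); total interest $1,461.18.
Payments saved = 64 − 32 = 32.

32 fewer payments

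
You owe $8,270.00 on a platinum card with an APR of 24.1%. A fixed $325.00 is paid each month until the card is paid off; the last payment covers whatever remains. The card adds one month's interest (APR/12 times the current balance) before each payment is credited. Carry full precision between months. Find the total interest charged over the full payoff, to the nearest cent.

Monthly rate r = 24.1%/12 = 2.00833% = 0.0200833.
Payoff takes n = ⌈−ln(1 − rB₀/P)/ln(1+r)⌉ = ⌈35.982⌉ = 36 payments; the last is $319.28.
Total paid = 35·$325.00 + $319.28 = $11,694.28.
Total interest = total paid − principal = $11,694.28 − $8,270.00 = $3,424.28.

$3,424.28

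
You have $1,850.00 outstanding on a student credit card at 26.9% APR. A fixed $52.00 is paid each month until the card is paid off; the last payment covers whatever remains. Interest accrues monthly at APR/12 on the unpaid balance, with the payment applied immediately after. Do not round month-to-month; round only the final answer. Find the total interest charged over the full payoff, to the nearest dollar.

$1,896

Monthly rate r = 26.9%/12 = 2.24167% = 0.0224167.
Payoff takes n = ⌈−ln(1 − rB₀/P)/ln(1+r)⌉ = ⌈72.041⌉ = 73 payments; the last is $2.18.
Total paid = 72·$52.00 + $2.18 = $3,746.18.
Total interest = total paid − principal = $3,746.18 − $1,850.00 = $1,896.18.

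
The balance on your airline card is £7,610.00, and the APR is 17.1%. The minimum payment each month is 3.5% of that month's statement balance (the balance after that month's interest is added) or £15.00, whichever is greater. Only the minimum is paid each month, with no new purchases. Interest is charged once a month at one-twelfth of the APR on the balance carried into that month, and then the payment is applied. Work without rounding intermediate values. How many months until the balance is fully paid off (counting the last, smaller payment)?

Monthly rate r = 17.1%/12 = 1.425% = 0.01425.
While 3.5% of the post-interest balance exceeds £15.00, each month B ← (B·(1+r))·(1 − 0.035), i.e. B shrinks by the factor (1+r)·0.965 = 0.97875.
This holds for months 1–135. Entering month 136 the balance is £418.94; 3.5% of the post-interest balance is now below £15.00, so the flat £15.00 minimum applies from here.
From month 136 a fixed £15.00 at rate r clears £418.94 in 36 more payments. Total: 135 + 36 = 171 months.

171 months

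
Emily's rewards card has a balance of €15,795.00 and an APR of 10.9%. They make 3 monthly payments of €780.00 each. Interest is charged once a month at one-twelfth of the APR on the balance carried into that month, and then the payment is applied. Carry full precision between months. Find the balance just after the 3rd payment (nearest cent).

Monthly rate r = 10.9%/12 = 0.908333% = 0.00908333.
Each month: B ← B·(1+r) − €780.00.
Month 1: interest €143.47; balance after payment €15,158.47.
Month 2: interest €137.69; balance after payment €14,516.16.
Month 3: interest €131.86; balance after payment €13,868.02.

€13,868.02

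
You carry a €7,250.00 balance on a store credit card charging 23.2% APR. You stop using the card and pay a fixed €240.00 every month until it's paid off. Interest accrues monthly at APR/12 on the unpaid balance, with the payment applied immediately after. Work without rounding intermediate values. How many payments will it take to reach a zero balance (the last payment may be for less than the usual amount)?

46 payments

Monthly rate r = 23.2%/12 = 1.93333% = 0.0193333.
Recurrence: B ← B·(1+r) − €240.00.
Month 1: interest €140.17; balance after payment €7,150.17.
Month 2: interest €138.24; balance after payment €7,048.40.
Closed form: n = −ln(1 − rB₀/P)/ln(1+r) = −ln(0.41597)/ln(1.01933) ≈ 45.806, so the balance reaches zero during payment 46.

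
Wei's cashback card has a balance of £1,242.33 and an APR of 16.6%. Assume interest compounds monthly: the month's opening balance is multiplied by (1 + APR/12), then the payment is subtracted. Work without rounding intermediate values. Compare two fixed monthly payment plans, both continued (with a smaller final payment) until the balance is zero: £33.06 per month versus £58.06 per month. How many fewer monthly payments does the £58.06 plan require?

Monthly rate r = 16.6%/12 = 1.38333% = 0.0138333.
At £33.06/mo: n = ⌈−ln(1 − rB₀/P)/ln(1+r)⌉ = 54 payments (last £13.22); total interest = total paid − £1,242.33 = £523.07.
At £58.06/mo: 26 payments (last £31.83); total interest £241.00.
Payments saved = 54 − 26 = 28.

28 fewer payments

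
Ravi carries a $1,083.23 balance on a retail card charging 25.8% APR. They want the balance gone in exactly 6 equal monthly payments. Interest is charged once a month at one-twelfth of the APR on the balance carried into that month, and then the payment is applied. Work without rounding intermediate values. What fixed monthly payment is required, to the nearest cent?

Monthly rate r = 25.8%/12 = 2.15% = 0.0215.
Level-payment amortization: P = B₀·r / (1 − (1+r)^(−n)) = 1083.23·0.0215 / (1 − 1.0215^(−6)).
Denominator 1 − (1+r)^(−6) = 0.11982349.
P = 23.2894 / 0.11982349 ≈ 194.36.

$194.36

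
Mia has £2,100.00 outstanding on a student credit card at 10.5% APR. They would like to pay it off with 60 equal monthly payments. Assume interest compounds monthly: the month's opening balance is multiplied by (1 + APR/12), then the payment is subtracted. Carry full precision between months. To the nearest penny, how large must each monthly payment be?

£45.14

Monthly rate r = 10.5%/12 = 0.875% = 0.00875.
Level-payment amortization: P = B₀·r / (1 − (1+r)^(−n)) = 2100.00·0.00875 / (1 − 1.00875^(−60)).
Denominator 1 − (1+r)^(−60) = 0.407092238.
P = 18.375 / 0.407092238 ≈ 45.14.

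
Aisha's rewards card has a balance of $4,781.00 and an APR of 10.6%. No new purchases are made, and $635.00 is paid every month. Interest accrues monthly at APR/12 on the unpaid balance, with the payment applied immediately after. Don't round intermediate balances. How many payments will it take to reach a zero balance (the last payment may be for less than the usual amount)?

8 months

Monthly rate r = 10.6%/12 = 0.883333% = 0.00883333.
Recurrence: B ← B·(1+r) − $635.00.
Month 1: interest $42.23; balance after payment $4,188.23.
Month 2: interest $37.00; balance after payment $3,590.23.
Closed form: n = −ln(1 − rB₀/P)/ln(1+r) = −ln(0.93349)/ln(1.00883) ≈ 7.826, so the balance reaches zero during payment 8.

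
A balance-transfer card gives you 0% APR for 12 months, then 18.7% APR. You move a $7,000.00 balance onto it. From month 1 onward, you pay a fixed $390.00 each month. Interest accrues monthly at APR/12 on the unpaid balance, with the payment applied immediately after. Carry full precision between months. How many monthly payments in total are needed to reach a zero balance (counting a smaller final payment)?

Promo months 1–12 at r₀ = 0%/12 = 0; months 13+ at r₁ = 18.7%/12 = 0.0155833.
After month 12 (no interest yet): B = $7,000.00 − 12·$390.00 = $2,320.00.
Then at r₁ with $390.00/mo: n₂ = −ln(1 − r₁·B/P)/ln(1+r₁) ≈ 6.29 → 7 more payments.

19 payments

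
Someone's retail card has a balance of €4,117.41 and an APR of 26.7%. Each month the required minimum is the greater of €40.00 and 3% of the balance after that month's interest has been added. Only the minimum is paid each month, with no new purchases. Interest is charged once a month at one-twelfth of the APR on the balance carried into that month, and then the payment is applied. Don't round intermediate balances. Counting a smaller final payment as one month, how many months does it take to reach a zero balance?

195 months

Monthly rate r = 26.7%/12 = 2.225% = 0.02225.
While 3% of the post-interest balance exceeds €40.00, each month B ← (B·(1+r))·(1 − 0.03), i.e. B shrinks by the factor (1+r)·0.97 = 0.99158.
This holds for months 1–136. Entering month 137 the balance is €1,304.21; 3% of the post-interest balance is now below €40.00, so the flat €40.00 minimum applies from here.
From month 137 a fixed €40.00 at rate r clears €1,304.21 in 59 more payments. Total: 136 + 59 = 195 months.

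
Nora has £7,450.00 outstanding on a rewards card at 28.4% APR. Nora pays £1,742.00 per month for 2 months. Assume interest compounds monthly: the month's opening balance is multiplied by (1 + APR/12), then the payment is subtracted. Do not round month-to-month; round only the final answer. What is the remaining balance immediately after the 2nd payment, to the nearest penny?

£4,281.58

Monthly rate r = 28.4%/12 = 2.36667% = 0.0236667.
Each month: B ← B·(1+r) − £1,742.00.
Month 1: interest £176.32; balance after payment £5,884.32.
Month 2: interest £139.26; balance after payment £4,281.58.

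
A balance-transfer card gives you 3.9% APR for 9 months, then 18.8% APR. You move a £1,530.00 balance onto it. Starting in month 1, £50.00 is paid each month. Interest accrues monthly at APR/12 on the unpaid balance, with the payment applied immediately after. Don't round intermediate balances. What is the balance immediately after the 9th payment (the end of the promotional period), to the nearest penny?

£1,119.44

Promo months 1–9 at r₀ = 3.9%/12 = 0.00325; months 10+ at r₁ = 18.8%/12 = 0.0156667.
After month 9: iterate B ← B·(1+r₀) − £50.00 for 9 months → £1,119.44.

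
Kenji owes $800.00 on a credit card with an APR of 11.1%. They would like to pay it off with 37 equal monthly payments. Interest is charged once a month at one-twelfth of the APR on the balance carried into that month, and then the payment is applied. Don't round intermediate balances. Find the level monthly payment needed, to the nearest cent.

Monthly rate r = 11.1%/12 = 0.925% = 0.00925.
Level-payment amortization: P = B₀·r / (1 − (1+r)^(−n)) = 800.00·0.00925 / (1 − 1.00925^(−37)).
Denominator 1 − (1+r)^(−37) = 0.288711232.
P = 7.4 / 0.288711232 ≈ 25.63.

$25.63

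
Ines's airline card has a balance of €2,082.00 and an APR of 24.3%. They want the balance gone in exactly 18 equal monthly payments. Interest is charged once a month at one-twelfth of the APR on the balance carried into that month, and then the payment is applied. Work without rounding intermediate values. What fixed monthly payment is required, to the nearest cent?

Monthly rate r = 24.3%/12 = 2.025% = 0.02025.
Level-payment amortization: P = B₀·r / (1 − (1+r)^(−n)) = 2082.00·0.02025 / (1 − 1.02025^(−18)).
Denominator 1 − (1+r)^(−18) = 0.302922383.
P = 42.1605 / 0.302922383 ≈ 139.18.

€139.18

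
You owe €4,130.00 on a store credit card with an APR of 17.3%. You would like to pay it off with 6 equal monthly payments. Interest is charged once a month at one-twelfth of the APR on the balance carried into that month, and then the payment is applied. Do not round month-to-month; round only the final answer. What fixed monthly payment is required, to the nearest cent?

€723.48

Monthly rate r = 17.3%/12 = 1.44167% = 0.0144167.
Level-payment amortization: P = B₀·r / (1 − (1+r)^(−n)) = 4130.00·0.0144167 / (1 − 1.01442^(−6)).
Denominator 1 − (1+r)^(−6) = 0.0822978605.
P = 59.5408 / 0.0822978605 ≈ 723.48.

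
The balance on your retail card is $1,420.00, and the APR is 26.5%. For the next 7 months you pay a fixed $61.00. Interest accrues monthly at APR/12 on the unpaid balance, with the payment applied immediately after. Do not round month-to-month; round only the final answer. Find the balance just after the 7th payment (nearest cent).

Monthly rate r = 26.5%/12 = 2.20833% = 0.0220833.
Each month: B ← B·(1+r) − $61.00.
Month 1: interest $31.36; balance after payment $1,390.36.
Month 2: interest $30.70; balance after payment $1,360.06.
Month 3: interest $30.03; balance after payment $1,329.10.
Month 4: interest $29.35; balance after payment $1,297.45.
Month 5: interest $28.65; balance after payment $1,265.10.
Month 6: interest $27.94; balance after payment $1,232.04.
Month 7: interest $27.21; balance after payment $1,198.24.

$1,198.24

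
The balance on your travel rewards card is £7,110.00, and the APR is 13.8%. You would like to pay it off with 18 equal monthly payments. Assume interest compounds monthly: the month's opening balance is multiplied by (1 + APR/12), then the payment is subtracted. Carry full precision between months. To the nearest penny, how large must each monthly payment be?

Monthly rate r = 13.8%/12 = 1.15% = 0.0115.
Level-payment amortization: P = B₀·r / (1 − (1+r)^(−n)) = 7110.00·0.0115 / (1 − 1.0115^(−18)).
Denominator 1 − (1+r)^(−18) = 0.186019442.
P = 81.765 / 0.186019442 ≈ 439.55.

£439.55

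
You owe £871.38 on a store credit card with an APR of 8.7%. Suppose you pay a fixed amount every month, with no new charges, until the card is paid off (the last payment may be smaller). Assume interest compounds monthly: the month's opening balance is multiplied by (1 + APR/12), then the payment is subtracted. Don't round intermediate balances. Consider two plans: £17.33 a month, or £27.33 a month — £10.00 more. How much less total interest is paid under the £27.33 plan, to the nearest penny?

£93.21

Monthly rate r = 8.7%/12 = 0.725% = 0.00725.
At £17.33/mo: n = ⌈−ln(1 − rB₀/P)/ln(1+r)⌉ = 63 payments (last £13.28); total interest = total paid − £871.38 = £216.36.
At £27.33/mo: 37 payments (last £10.65); total interest £123.15.
Interest saved = £216.36 − £123.15 = £93.21.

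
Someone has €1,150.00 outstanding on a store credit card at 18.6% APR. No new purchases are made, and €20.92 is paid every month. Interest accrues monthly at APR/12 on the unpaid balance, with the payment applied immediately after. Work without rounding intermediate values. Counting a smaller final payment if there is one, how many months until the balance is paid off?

Monthly rate r = 18.6%/12 = 1.55% = 0.0155.
Recurrence: B ← B·(1+r) − €20.92.
Month 1: interest €17.83; balance after payment €1,146.90.
Month 2: interest €17.78; balance after payment €1,143.76.
Closed form: n = −ln(1 − rB₀/P)/ln(1+r) = −ln(0.14794)/ln(1.0155) ≈ 124.238, so the balance reaches zero during payment 125.

125 payments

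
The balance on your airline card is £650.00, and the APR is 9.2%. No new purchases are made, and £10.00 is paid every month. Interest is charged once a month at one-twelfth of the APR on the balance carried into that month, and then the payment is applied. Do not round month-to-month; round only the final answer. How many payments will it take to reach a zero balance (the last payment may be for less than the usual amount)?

91 payments

Monthly rate r = 9.2%/12 = 0.766667% = 0.00766667.
Recurrence: B ← B·(1+r) − £10.00.
Month 1: interest £4.98; balance after payment £644.98.
Month 2: interest £4.94; balance after payment £639.93.
Closed form: n = −ln(1 − rB₀/P)/ln(1+r) = −ln(0.50167)/ln(1.00767) ≈ 90.321, so the balance reaches zero during payment 91.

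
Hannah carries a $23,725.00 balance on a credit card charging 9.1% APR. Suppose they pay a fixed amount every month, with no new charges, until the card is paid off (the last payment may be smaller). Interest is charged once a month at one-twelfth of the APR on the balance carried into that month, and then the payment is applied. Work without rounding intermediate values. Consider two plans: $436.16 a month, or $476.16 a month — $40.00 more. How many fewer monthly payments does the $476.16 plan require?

Monthly rate r = 9.1%/12 = 0.758333% = 0.00758333.
At $436.16/mo: n = ⌈−ln(1 − rB₀/P)/ln(1+r)⌉ = 71 payments (last $176.07); total interest = total paid − $23,725.00 = $6,982.27.
At $476.16/mo: 63 payments (last $389.33); total interest $6,186.25.
Payments saved = 71 − 63 = 8.

8 fewer payments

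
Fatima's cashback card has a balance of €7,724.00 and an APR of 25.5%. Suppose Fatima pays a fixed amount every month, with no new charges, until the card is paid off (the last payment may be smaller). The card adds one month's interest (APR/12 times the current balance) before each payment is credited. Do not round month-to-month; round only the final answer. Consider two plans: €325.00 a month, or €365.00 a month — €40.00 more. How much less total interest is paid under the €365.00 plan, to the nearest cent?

Monthly rate r = 25.5%/12 = 2.125% = 0.02125.
At €325.00/mo: n = ⌈−ln(1 − rB₀/P)/ln(1+r)⌉ = 34 payments (last €145.46); total interest = total paid − €7,724.00 = €3,146.46.
At €365.00/mo: 29 payments (last €148.44); total interest €2,644.44.
Interest saved = €3,146.46 − €2,644.44 = €502.02.

€502.02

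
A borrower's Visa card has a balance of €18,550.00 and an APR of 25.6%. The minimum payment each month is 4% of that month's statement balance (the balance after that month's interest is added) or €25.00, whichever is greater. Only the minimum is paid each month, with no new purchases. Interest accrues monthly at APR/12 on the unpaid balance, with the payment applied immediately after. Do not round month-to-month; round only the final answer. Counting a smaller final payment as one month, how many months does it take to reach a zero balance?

209 months

Monthly rate r = 25.6%/12 = 2.13333% = 0.0213333.
While 4% of the post-interest balance exceeds €25.00, each month B ← (B·(1+r))·(1 − 0.04), i.e. B shrinks by the factor (1+r)·0.96 = 0.98048.
This holds for months 1–174. Entering month 175 the balance is €600.74; 4% of the post-interest balance is now below €25.00, so the flat €25.00 minimum applies from here.
From month 175 a fixed €25.00 at rate r clears €600.74 in 35 more payments. Total: 174 + 35 = 209 months.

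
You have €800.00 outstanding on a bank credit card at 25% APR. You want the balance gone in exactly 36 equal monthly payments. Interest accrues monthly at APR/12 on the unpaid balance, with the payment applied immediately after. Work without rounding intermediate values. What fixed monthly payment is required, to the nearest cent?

€31.81

Monthly rate r = 25%/12 = 2.08333% = 0.0208333.
Level-payment amortization: P = B₀·r / (1 − (1+r)^(−n)) = 800.00·0.0208333 / (1 − 1.02083^(−36)).
Denominator 1 − (1+r)^(−36) = 0.523979491.
P = 16.6667 / 0.523979491 ≈ 31.81.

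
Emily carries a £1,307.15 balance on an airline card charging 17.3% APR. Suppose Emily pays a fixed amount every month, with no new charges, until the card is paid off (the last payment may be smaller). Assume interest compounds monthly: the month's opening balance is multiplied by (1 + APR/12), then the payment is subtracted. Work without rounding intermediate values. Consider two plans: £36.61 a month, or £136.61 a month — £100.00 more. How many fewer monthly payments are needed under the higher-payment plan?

Monthly rate r = 17.3%/12 = 1.44167% = 0.0144167.
At £36.61/mo: n = ⌈−ln(1 − rB₀/P)/ln(1+r)⌉ = 51 payments (last £18.97); total interest = total paid − £1,307.15 = £542.32.
At £136.61/mo: 11 payments (last £50.81); total interest £109.76.
Payments saved = 51 − 11 = 40.

40 fewer payments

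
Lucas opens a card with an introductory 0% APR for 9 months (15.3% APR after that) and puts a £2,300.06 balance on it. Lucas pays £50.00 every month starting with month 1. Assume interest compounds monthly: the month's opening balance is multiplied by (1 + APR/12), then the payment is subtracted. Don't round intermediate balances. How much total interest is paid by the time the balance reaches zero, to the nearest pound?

Promo months 1–9 at r₀ = 0%/12 = 0; months 10+ at r₁ = 15.3%/12 = 0.01275.
After month 9 (no interest yet): B = £2,300.06 − 9·£50.00 = £1,850.06.
Then at r₁ with £50.00/mo: n₂ = −ln(1 − r₁·B/P)/ln(1+r₁) ≈ 50.37 → 51 more payments.
Total paid = 59·£50.00 + £18.80 = £2,968.80; interest = £2,968.80 − £2,300.06 = £668.74.

£669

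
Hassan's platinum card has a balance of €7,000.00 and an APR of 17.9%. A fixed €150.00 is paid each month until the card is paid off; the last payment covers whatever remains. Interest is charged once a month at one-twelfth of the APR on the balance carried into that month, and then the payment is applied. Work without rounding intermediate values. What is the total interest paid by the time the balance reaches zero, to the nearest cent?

€5,066.86

Monthly rate r = 17.9%/12 = 1.49167% = 0.0149167.
Payoff takes n = ⌈−ln(1 − rB₀/P)/ln(1+r)⌉ = ⌈80.444⌉ = 81 payments; the last is €66.86.
Total paid = 80·€150.00 + €66.86 = €12,066.86.
Total interest = total paid − principal = €12,066.86 − €7,000.00 = €5,066.86.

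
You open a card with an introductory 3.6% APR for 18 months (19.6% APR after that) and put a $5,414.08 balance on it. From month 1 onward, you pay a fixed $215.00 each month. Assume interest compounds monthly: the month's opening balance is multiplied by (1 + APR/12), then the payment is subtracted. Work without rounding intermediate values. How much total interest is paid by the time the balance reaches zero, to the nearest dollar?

$342

Promo months 1–18 at r₀ = 3.6%/12 = 0.003; months 19+ at r₁ = 19.6%/12 = 0.0163333.
After month 18: iterate B ← B·(1+r₀) − $215.00 for 18 months → $1,743.73.
Then at r₁ with $215.00/mo: n₂ = −ln(1 − r₁·B/P)/ln(1+r₁) ≈ 8.77 → 9 more payments.
Total paid = 26·$215.00 + $166.11 = $5,756.11; interest = $5,756.11 − $5,414.08 = $342.03.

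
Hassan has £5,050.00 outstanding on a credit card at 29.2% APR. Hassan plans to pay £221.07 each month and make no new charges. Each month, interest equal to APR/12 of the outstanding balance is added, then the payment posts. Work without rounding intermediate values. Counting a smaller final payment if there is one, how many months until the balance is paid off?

Monthly rate r = 29.2%/12 = 2.43333% = 0.0243333.
Recurrence: B ← B·(1+r) − £221.07.
Month 1: interest £122.88; balance after payment £4,951.81.
Month 2: interest £120.49; balance after payment £4,851.24.
Closed form: n = −ln(1 − rB₀/P)/ln(1+r) = −ln(0.44414)/ln(1.02433) ≈ 33.758, so the balance reaches zero during payment 34.

34 months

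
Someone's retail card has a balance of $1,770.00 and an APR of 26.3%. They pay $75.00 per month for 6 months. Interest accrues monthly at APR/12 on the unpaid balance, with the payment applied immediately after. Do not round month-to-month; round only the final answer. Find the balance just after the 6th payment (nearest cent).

$1,540.50

Monthly rate r = 26.3%/12 = 2.19167% = 0.0219167.
Each month: B ← B·(1+r) − $75.00.
Month 1: interest $38.79; balance after payment $1,733.79.
Month 2: interest $38.00; balance after payment $1,696.79.
Month 3: interest $37.19; balance after payment $1,658.98.
Month 4: interest $36.36; balance after payment $1,620.34.
Month 5: interest $35.51; balance after payment $1,580.85.
Month 6: interest $34.65; balance after payment $1,540.50.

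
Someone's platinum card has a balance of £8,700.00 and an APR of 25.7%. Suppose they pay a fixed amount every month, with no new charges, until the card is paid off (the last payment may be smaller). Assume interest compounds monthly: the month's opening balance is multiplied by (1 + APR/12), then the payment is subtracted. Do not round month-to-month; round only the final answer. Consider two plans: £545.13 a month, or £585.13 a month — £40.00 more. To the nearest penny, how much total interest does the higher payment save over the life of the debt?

Monthly rate r = 25.7%/12 = 2.14167% = 0.0214167.
At £545.13/mo: n = ⌈−ln(1 − rB₀/P)/ln(1+r)⌉ = 20 payments (last £403.07); total interest = total paid − £8,700.00 = £2,060.54.
At £585.13/mo: 19 payments (last £53.85); total interest £1,886.19.
Interest saved = £2,060.54 − £1,886.19 = £174.35.

£174.35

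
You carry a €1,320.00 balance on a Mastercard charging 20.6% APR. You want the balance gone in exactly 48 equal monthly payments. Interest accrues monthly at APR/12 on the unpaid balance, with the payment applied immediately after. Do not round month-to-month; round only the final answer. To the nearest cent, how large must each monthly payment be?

€40.59

Monthly rate r = 20.6%/12 = 1.71667% = 0.0171667.
Level-payment amortization: P = B₀·r / (1 − (1+r)^(−n)) = 1320.00·0.0171667 / (1 − 1.01717^(−48)).
Denominator 1 − (1+r)^(−48) = 0.558248268.
P = 22.66 / 0.558248268 ≈ 40.59.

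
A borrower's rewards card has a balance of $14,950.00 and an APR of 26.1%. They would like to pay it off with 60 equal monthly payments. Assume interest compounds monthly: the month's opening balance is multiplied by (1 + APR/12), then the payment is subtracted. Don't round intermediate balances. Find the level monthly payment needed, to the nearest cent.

Monthly rate r = 26.1%/12 = 2.175% = 0.02175.
Level-payment amortization: P = B₀·r / (1 − (1+r)^(−n)) = 14950.00·0.02175 / (1 − 1.02175^(−60)).
Denominator 1 − (1+r)^(−60) = 0.725007267.
P = 325.163 / 0.725007267 ≈ 448.50.

$448.50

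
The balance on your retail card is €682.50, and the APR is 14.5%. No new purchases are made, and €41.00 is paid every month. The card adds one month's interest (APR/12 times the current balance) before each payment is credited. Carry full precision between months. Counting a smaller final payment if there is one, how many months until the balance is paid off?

Monthly rate r = 14.5%/12 = 1.20833% = 0.0120833.
Recurrence: B ← B·(1+r) − €41.00.
Month 1: interest €8.25; balance after payment €649.75.
Month 2: interest €7.85; balance after payment €616.60.
Closed form: n = −ln(1 − rB₀/P)/ln(1+r) = −ln(0.79886)/ln(1.01208) ≈ 18.697, so the balance reaches zero during payment 19.

19 payments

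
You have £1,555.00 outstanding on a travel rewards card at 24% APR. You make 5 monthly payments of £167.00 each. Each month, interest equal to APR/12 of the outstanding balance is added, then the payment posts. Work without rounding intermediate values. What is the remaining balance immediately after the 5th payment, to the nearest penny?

Monthly rate r = 24%/12 = 2% = 0.02.
Each month: B ← B·(1+r) − £167.00.
Month 1: interest £31.10; balance after payment £1,419.10.
Month 2: interest £28.38; balance after payment £1,280.48.
Month 3: interest £25.61; balance after payment £1,139.09.
Month 4: interest £22.78; balance after payment £994.87.
Month 5: interest £19.90; balance after payment £847.77.

£847.77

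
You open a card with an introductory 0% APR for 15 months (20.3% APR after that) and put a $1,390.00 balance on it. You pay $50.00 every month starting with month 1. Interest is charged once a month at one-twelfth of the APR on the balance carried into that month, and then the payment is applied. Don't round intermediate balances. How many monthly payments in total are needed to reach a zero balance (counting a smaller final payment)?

30 payments

Promo months 1–15 at r₀ = 0%/12 = 0; months 16+ at r₁ = 20.3%/12 = 0.0169167.
After month 15 (no interest yet): B = $1,390.00 − 15·$50.00 = $640.00.
Then at r₁ with $50.00/mo: n₂ = −ln(1 − r₁·B/P)/ln(1+r₁) ≈ 14.55 → 15 more payments.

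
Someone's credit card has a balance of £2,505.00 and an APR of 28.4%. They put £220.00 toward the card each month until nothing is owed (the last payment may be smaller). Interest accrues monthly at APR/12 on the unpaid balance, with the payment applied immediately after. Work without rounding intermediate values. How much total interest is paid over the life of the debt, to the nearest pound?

£449

Monthly rate r = 28.4%/12 = 2.36667% = 0.0236667.
Payoff takes n = ⌈−ln(1 − rB₀/P)/ln(1+r)⌉ = ⌈13.424⌉ = 14 payments; the last is £93.86.
Total paid = 13·£220.00 + £93.86 = £2,953.86.
Total interest = total paid − principal = £2,953.86 − £2,505.00 = £448.86.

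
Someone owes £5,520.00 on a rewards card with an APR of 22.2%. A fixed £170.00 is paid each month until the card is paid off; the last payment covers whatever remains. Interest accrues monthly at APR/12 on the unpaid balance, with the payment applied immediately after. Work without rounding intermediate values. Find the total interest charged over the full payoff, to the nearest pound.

Monthly rate r = 22.2%/12 = 1.85% = 0.0185.
Payoff takes n = ⌈−ln(1 − rB₀/P)/ln(1+r)⌉ = ⌈50.082⌉ = 51 payments; the last is £14.11.
Total paid = 50·£170.00 + £14.11 = £8,514.11.
Total interest = total paid − principal = £8,514.11 − £5,520.00 = £2,994.11.

£2,994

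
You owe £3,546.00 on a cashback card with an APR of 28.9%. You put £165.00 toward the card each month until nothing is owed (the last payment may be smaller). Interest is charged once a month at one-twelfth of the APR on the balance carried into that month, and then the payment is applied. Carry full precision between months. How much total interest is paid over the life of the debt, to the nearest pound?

Monthly rate r = 28.9%/12 = 2.40833% = 0.0240833.
Payoff takes n = ⌈−ln(1 − rB₀/P)/ln(1+r)⌉ = ⌈30.630⌉ = 31 payments; the last is £104.37.
Total paid = 30·£165.00 + £104.37 = £5,054.37.
Total interest = total paid − principal = £5,054.37 − £3,546.00 = £1,508.37.

£1,508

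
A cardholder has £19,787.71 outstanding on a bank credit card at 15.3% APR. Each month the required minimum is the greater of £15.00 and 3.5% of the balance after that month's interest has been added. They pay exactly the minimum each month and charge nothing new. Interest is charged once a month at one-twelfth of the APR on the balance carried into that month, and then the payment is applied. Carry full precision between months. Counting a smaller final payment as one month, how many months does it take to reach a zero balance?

203 months

Monthly rate r = 15.3%/12 = 1.275% = 0.01275.
While 3.5% of the post-interest balance exceeds £15.00, each month B ← (B·(1+r))·(1 − 0.035), i.e. B shrinks by the factor (1+r)·0.965 = 0.9773.
This holds for months 1–168. Entering month 169 the balance is £418.18; 3.5% of the post-interest balance is now below £15.00, so the flat £15.00 minimum applies from here.
From month 169 a fixed £15.00 at rate r clears £418.18 in 35 more payments. Total: 168 + 35 = 203 months.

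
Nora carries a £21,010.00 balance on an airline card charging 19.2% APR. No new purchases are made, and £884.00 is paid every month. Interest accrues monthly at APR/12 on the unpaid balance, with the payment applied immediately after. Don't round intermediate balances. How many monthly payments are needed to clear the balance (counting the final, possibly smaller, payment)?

Monthly rate r = 19.2%/12 = 1.6% = 0.016.
Recurrence: B ← B·(1+r) − £884.00.
Month 1: interest £336.16; balance after payment £20,462.16.
Month 2: interest £327.39; balance after payment £19,905.55.
Closed form: n = −ln(1 − rB₀/P)/ln(1+r) = −ln(0.61973)/ln(1.016) ≈ 30.143, so the balance reaches zero during payment 31.

31 payments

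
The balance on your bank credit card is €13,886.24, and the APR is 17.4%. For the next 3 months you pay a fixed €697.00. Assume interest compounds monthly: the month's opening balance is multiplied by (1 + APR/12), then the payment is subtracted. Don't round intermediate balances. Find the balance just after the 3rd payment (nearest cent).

Monthly rate r = 17.4%/12 = 1.45% = 0.0145.
Each month: B ← B·(1+r) − €697.00.
Month 1: interest €201.35; balance after payment €13,390.59.
Month 2: interest €194.16; balance after payment €12,887.75.
Month 3: interest €186.87; balance after payment €12,377.63.

€12,377.63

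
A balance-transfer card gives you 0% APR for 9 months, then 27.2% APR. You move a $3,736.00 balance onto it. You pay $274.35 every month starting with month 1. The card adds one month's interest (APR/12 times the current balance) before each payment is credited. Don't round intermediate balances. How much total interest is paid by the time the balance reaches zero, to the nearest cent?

Promo months 1–9 at r₀ = 0%/12 = 0; months 10+ at r₁ = 27.2%/12 = 0.0226667.
After month 9 (no interest yet): B = $3,736.00 − 9·$274.35 = $1,266.85.
Then at r₁ with $274.35/mo: n₂ = −ln(1 − r₁·B/P)/ln(1+r₁) ≈ 4.93 → 5 more payments.
Total paid = 13·$274.35 + $256.07 = $3,822.62; interest = $3,822.62 − $3,736.00 = $86.62.

$86.62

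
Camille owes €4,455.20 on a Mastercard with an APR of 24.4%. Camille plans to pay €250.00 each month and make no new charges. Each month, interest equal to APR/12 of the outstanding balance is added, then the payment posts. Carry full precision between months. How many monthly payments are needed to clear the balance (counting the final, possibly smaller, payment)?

Monthly rate r = 24.4%/12 = 2.03333% = 0.0203333.
Recurrence: B ← B·(1+r) − €250.00.
Month 1: interest €90.59; balance after payment €4,295.79.
Month 2: interest €87.35; balance after payment €4,133.14.
Closed form: n = −ln(1 − rB₀/P)/ln(1+r) = −ln(0.63764)/ln(1.02033) ≈ 22.354, so the balance reaches zero during payment 23.

23 months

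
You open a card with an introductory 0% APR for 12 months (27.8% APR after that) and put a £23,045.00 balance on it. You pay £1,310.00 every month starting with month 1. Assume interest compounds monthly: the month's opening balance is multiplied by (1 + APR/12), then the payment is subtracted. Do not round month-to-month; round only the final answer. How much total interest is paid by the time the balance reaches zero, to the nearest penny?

£611.19

Promo months 1–12 at r₀ = 0%/12 = 0; months 13+ at r₁ = 27.8%/12 = 0.0231667.
After month 12 (no interest yet): B = £23,045.00 − 12·£1,310.00 = £7,325.00.
Then at r₁ with £1,310.00/mo: n₂ = −ln(1 − r₁·B/P)/ln(1+r₁) ≈ 6.06 → 7 more payments.
Total paid = 18·£1,310.00 + £76.19 = £23,656.19; interest = £23,656.19 − £23,045.00 = £611.19.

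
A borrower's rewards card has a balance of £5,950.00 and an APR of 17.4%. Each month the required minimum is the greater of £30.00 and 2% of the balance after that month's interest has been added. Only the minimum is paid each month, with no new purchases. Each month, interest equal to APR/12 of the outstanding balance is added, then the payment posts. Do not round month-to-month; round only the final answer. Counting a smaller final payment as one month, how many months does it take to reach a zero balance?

327 months

Monthly rate r = 17.4%/12 = 1.45% = 0.0145.
While 2% of the post-interest balance exceeds £30.00, each month B ← (B·(1+r))·(1 − 0.02), i.e. B shrinks by the factor (1+r)·0.98 = 0.99421.
This holds for months 1–240. Entering month 241 the balance is £1,476.62; 2% of the post-interest balance is now below £30.00, so the flat £30.00 minimum applies from here.
From month 241 a fixed £30.00 at rate r clears £1,476.62 in 87 more payments. Total: 240 + 87 = 327 months.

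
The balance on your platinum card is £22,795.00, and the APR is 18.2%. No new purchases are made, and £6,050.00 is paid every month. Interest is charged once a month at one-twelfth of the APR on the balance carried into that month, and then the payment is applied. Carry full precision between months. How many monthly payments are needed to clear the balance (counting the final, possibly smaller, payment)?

4 months

Monthly rate r = 18.2%/12 = 1.51667% = 0.0151667.
Recurrence: B ← B·(1+r) − £6,050.00.
Month 1: interest £345.72; balance after payment £17,090.72.
Month 2: interest £259.21; balance after payment £11,299.93.
Month 3: interest £171.38; balance after payment £5,421.32.
Month 4: interest £82.22; balance after payment £0.00.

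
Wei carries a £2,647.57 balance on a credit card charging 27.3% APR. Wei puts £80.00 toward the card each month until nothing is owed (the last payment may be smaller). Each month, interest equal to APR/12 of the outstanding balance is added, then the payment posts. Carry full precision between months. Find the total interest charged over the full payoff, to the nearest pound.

Monthly rate r = 27.3%/12 = 2.275% = 0.02275.
Payoff takes n = ⌈−ln(1 − rB₀/P)/ln(1+r)⌉ = ⌈62.146⌉ = 63 payments; the last is £11.77.
Total paid = 62·£80.00 + £11.77 = £4,971.77.
Total interest = total paid − principal = £4,971.77 − £2,647.57 = £2,324.20.

£2,324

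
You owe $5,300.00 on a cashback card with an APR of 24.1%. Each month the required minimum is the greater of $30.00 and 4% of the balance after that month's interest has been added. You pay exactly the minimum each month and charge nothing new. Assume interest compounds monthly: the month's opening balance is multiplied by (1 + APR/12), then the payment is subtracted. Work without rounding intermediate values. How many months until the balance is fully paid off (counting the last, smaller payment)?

Monthly rate r = 24.1%/12 = 2.00833% = 0.0200833.
While 4% of the post-interest balance exceeds $30.00, each month B ← (B·(1+r))·(1 − 0.04), i.e. B shrinks by the factor (1+r)·0.96 = 0.97928.
This holds for months 1–95. Entering month 96 the balance is $725.15; 4% of the post-interest balance is now below $30.00, so the flat $30.00 minimum applies from here.
From month 96 a fixed $30.00 at rate r clears $725.15 in 34 more payments. Total: 95 + 34 = 129 months.

129 months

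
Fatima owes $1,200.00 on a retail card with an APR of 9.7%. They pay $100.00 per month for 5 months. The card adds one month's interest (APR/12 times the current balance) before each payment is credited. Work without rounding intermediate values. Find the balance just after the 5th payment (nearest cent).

Monthly rate r = 9.7%/12 = 0.808333% = 0.00808333.
Each month: B ← B·(1+r) − $100.00.
Month 1: interest $9.70; balance after payment $1,109.70.
Month 2: interest $8.97; balance after payment $1,018.67.
Month 3: interest $8.23; balance after payment $926.90.
Month 4: interest $7.49; balance after payment $834.40.
Month 5: interest $6.74; balance after payment $741.14.

$741.14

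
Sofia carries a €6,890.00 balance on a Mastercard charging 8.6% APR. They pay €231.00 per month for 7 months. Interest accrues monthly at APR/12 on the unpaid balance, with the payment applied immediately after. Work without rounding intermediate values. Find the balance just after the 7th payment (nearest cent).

€5,590.99

Monthly rate r = 8.6%/12 = 0.716667% = 0.00716667.
Each month: B ← B·(1+r) − €231.00.
Month 1: interest €49.38; balance after payment €6,708.38.
Month 2: interest €48.08; balance after payment €6,525.46.
Month 3: interest €46.77; balance after payment €6,341.22.
Month 4: interest €45.45; balance after payment €6,155.67.
Month 5: interest €44.12; balance after payment €5,968.78.
Month 6: interest €42.78; balance after payment €5,780.56.
Month 7: interest €41.43; balance after payment €5,590.99.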